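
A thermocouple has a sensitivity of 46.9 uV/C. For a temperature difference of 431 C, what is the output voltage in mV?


The thermocouple output V = sensitivity * dT.
V = 46.9 uV/C * 431 C
V = 20213.9 uV
V = 20.214 mV

20.214 mV


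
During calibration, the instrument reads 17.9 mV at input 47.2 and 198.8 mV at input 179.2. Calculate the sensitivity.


Sensitivity = (y2 - y1) / (x2 - x1).
S = (198.8 - 17.9) / (179.2 - 47.2)
S = 180.9 / 132.0
S = 1.3705 mV/unit

1.3705 mV/unit


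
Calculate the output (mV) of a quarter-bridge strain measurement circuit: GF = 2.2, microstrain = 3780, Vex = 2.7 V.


Quarter bridge output: Vout = (GF * epsilon * Vex) / 4.
Vout = (2.2 * 3780e-6 * 2.7) / 4
Vout = 0.0224532 / 4 V
Vout = 0.0056133 V = 5.6133 mV

5.6133 mV


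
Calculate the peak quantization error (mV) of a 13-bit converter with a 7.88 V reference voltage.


The maximum quantization error is +/- LSB/2.
LSB = Vref / 2^n = 7.88 / 8192 = 0.00096191 V
Max error = LSB / 2 = 0.00096191 / 2 = 0.00048096 V
Max error = 0.481 mV

0.481 mV


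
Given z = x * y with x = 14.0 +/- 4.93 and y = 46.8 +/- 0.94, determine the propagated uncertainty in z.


For a product z = x*y, the relative uncertainty is:
uz/z = sqrt((ux/x)^2 + (uy/y)^2)
Relative uncertainties: ux/x = 4.93/14.0 = 0.352143
uy/y = 0.94/46.8 = 0.020085
z = 14.0 * 46.8 = 655.2
uz = 655.2 * sqrt(0.352143^2 + 0.020085^2) = 231.099

231.099


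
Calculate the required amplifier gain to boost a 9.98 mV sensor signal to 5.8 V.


Gain = Vout / Vin (converting to same units).
G = 5.8 V / 9.98 mV
G = 5800.0 mV / 9.98 mV
G = 581.16

581.16


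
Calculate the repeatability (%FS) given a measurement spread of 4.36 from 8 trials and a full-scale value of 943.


Repeatability = (spread / full scale) * 100%.
R = (4.36 / 943) * 100
R = 0.462 %FS

0.462 %FS


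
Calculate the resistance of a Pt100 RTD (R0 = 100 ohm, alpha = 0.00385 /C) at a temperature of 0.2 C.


The RTD equation: Rt = R0 * (1 + alpha * T).
Rt = 100 * (1 + 0.00385 * 0.2)
Rt = 100 * (1 + 0.00077)
Rt = 100 * 1.00077
Rt = 100.077 ohm

100.077 ohm


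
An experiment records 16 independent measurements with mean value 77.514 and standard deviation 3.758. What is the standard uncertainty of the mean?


The standard uncertainty for Type A evaluation is u = s / sqrt(n).
u = 3.758 / sqrt(16)
u = 3.758 / 4.0
u = 0.9395

0.9395


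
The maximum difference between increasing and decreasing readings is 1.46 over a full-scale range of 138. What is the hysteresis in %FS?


Hysteresis = (max difference / full scale) * 100%.
H = (1.46 / 138) * 100
H = 1.058 %FS

1.058 %FS


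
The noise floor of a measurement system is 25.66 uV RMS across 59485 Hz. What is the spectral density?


Noise spectral density = Vrms / sqrt(BW).
NSD = 25.66 / sqrt(59485)
NSD = 25.66 / 243.8955
NSD = 0.1052 uV/sqrt(Hz)

0.1052 uV/sqrt(Hz)


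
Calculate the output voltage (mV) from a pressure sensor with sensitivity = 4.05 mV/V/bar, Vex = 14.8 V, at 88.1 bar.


Output = sensitivity * Vex * P.
Vout = 4.05 * 14.8 * 88.1
Vout = 59.94 * 88.1
Vout = 5280.71 mV

5280.71 mV


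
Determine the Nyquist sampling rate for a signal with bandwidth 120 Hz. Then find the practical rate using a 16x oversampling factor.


By Nyquist theorem, fs_min = 2 * fmax.
fs_min = 2 * 120 = 240 Hz
Practical rate = 16 * fs_min = 16 * 240 = 3840 Hz

fs_min = 240 Hz, fs_practical = 3840 Hz


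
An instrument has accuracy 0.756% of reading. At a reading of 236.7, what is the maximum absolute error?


Absolute error = (accuracy% / 100) * reading.
Error = (0.756 / 100) * 236.7
Error = 0.00756 * 236.7
Error = 1.7895

1.7895


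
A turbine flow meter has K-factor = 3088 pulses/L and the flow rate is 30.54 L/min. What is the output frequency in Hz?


Frequency = K * Q / 60 (converting L/min to L/s).
f = 3088 * 30.54 / 60
f = 94307.52 / 60
f = 1571.79 Hz

1571.79 Hz


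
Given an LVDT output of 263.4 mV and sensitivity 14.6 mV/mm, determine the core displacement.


Displacement = Vout / sensitivity.
d = 263.4 / 14.6
d = 18.041 mm

18.041 mm


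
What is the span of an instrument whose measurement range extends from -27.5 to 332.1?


Span = upper range - lower range.
Span = 332.1 - (-27.5)
Span = 359.6

359.6


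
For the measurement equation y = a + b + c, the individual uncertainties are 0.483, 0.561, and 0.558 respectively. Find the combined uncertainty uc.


For a sum of independent quantities, uc = sqrt(u1^2 + u2^2 + u3^2).
uc = sqrt(0.483^2 + 0.561^2 + 0.558^2)
uc = sqrt(0.233289 + 0.314721 + 0.311364)
uc = 0.927

0.927


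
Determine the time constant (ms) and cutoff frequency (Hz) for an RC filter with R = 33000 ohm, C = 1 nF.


Time constant: tau = R * C.
tau = 33000 * 1.00e-09 = 3.3e-05 s
tau = 0.033 ms
Cutoff frequency: fc = 1 / (2*pi*R*C).
fc = 1 / (2*pi*3.3e-05) = 4822.88 Hz

tau = 0.033 ms, fc = 4822.88 Hz


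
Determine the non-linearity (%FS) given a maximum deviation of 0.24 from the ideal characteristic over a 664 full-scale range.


Linearity error = (max deviation / full scale) * 100%.
Linearity = (0.24 / 664) * 100
Linearity = 0.036 %FS

0.036 %FS


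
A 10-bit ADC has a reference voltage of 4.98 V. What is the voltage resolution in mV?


The resolution (LSB) of an ADC is Vref / 2^n.
LSB = 4.98 / 2^10
LSB = 4.98 / 1024
LSB = 0.00486328 V = 4.86328125 mV

4.86328125 mV


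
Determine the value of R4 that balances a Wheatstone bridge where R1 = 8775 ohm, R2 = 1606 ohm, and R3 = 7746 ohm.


At balance: R1*R4 = R2*R3, so R4 = R2*R3/R1.
R4 = 1606 * 7746 / 8775
R4 = 12440076 / 8775
R4 = 1417.67 ohm

1417.67 ohm


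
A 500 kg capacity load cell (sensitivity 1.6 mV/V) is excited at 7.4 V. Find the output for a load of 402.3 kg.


Vout = rated_output * Vex * (load / capacity).
Vout = 1.6 * 7.4 * (402.3 / 500)
Vout = 1.6 * 7.4 * 0.8046
Vout = 9.526 mV

9.526 mV


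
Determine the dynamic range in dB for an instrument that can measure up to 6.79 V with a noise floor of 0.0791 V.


Dynamic range = 20 * log10(Vmax / Vnoise).
DR = 20 * log10(6.79 / 0.0791)
DR = 20 * log10(85.84)
DR = 38.67 dB

38.67 dB


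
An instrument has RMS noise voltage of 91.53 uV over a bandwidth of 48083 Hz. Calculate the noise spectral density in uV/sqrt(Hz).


Noise spectral density = Vrms / sqrt(BW).
NSD = 91.53 / sqrt(48083)
NSD = 91.53 / 219.2784
NSD = 0.4174 uV/sqrt(Hz)

0.4174 uV/sqrt(Hz)


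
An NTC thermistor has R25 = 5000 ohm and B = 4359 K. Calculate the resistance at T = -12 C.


NTC thermistor equation: Rt = R25 * exp(B * (1/T - 1/T25)).
T in Kelvin: 261.15 K, T25 = 298.15 K
1/T - 1/T25 = 1/261.15 - 1/298.15 = 0.0004752
B * (1/T - 1/T25) = 4359 * 0.0004752 = 2.0714
Rt = 5000 * exp(2.0714) = 39679.6 ohm

39679.6 ohm


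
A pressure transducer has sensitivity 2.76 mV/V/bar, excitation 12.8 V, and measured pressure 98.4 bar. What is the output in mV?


Output = sensitivity * Vex * P.
Vout = 2.76 * 12.8 * 98.4
Vout = 35.328 * 98.4
Vout = 3476.28 mV

3476.28 mV


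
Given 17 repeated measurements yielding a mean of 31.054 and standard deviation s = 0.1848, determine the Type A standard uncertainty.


The standard uncertainty for Type A evaluation is u = s / sqrt(n).
u = 0.1848 / sqrt(17)
u = 0.1848 / 4.1231
u = 0.0448

0.0448


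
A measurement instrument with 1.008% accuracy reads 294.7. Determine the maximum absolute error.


Absolute error = (accuracy% / 100) * reading.
Error = (1.008 / 100) * 294.7
Error = 0.01008 * 294.7
Error = 2.9706

2.9706


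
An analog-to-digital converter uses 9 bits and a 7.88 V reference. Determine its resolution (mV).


The resolution (LSB) of an ADC is Vref / 2^n.
LSB = 7.88 / 2^9
LSB = 7.88 / 512
LSB = 0.01539062 V = 15.390625 mV

15.390625 mV


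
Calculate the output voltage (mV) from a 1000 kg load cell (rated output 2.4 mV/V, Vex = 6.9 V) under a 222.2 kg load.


Vout = rated_output * Vex * (load / capacity).
Vout = 2.4 * 6.9 * (222.2 / 1000)
Vout = 2.4 * 6.9 * 0.2222
Vout = 3.68 mV

3.68 mV


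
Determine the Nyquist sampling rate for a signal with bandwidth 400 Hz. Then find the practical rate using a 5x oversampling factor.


By Nyquist theorem, fs_min = 2 * fmax.
fs_min = 2 * 400 = 800 Hz
Practical rate = 5 * fs_min = 5 * 800 = 4000 Hz

fs_min = 800 Hz, fs_practical = 4000 Hz


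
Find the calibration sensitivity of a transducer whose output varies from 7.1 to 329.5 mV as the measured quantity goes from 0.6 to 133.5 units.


Sensitivity = (y2 - y1) / (x2 - x1).
S = (329.5 - 7.1) / (133.5 - 0.6)
S = 322.4 / 132.9
S = 2.4259 mV/unit

2.4259 mV/unit


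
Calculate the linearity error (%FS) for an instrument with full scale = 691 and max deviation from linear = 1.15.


Linearity error = (max deviation / full scale) * 100%.
Linearity = (1.15 / 691) * 100
Linearity = 0.166 %FS

0.166 %FS


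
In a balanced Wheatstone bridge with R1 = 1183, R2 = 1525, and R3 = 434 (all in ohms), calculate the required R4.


At balance: R1*R4 = R2*R3, so R4 = R2*R3/R1.
R4 = 1525 * 434 / 1183
R4 = 661850 / 1183
R4 = 559.47 ohm

559.47 ohm


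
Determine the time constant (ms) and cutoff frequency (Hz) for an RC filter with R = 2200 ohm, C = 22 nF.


Time constant: tau = R * C.
tau = 2200 * 2.20e-08 = 4.84e-05 s
tau = 0.0484 ms
Cutoff frequency: fc = 1 / (2*pi*R*C).
fc = 1 / (2*pi*4.84e-05) = 3288.33 Hz

tau = 0.0484 ms, fc = 3288.33 Hz


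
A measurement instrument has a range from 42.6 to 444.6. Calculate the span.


Span = upper range - lower range.
Span = 444.6 - (42.6)
Span = 402.0

402.0


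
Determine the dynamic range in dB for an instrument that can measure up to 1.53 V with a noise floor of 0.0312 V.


Dynamic range = 20 * log10(Vmax / Vnoise).
DR = 20 * log10(1.53 / 0.0312)
DR = 20 * log10(49.04)
DR = 33.81 dB

33.81 dB


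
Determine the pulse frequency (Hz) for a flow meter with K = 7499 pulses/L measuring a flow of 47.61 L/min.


Frequency = K * Q / 60 (converting L/min to L/s).
f = 7499 * 47.61 / 60
f = 357027.39 / 60
f = 5950.46 Hz

5950.46 Hz


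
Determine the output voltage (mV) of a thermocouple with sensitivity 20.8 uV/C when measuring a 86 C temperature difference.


The thermocouple output V = sensitivity * dT.
V = 20.8 uV/C * 86 C
V = 1788.8 uV
V = 1.789 mV

1.789 mV


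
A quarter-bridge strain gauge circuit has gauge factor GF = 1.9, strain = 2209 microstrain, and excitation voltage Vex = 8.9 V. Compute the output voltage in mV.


Quarter bridge output: Vout = (GF * epsilon * Vex) / 4.
Vout = (1.9 * 2209e-6 * 8.9) / 4
Vout = 0.03735419 / 4 V
Vout = 0.00933855 V = 9.3385 mV

9.3385 mV


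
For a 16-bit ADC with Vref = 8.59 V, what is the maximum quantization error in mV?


The maximum quantization error is +/- LSB/2.
LSB = Vref / 2^n = 8.59 / 65536 = 0.00013107 V
Max error = LSB / 2 = 0.00013107 / 2 = 6.554e-05 V
Max error = 0.0655 mV

0.0655 mV


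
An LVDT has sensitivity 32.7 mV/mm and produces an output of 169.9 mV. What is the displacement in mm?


Displacement = Vout / sensitivity.
d = 169.9 / 32.7
d = 5.196 mm

5.196 mm


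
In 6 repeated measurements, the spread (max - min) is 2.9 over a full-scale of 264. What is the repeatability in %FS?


Repeatability = (spread / full scale) * 100%.
R = (2.9 / 264) * 100
R = 1.098 %FS

1.098 %FS


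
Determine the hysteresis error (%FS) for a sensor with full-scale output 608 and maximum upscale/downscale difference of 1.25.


Hysteresis = (max difference / full scale) * 100%.
H = (1.25 / 608) * 100
H = 0.206 %FS

0.206 %FS


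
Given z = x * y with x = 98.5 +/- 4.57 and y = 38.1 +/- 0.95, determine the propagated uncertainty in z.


For a product z = x*y, the relative uncertainty is:
uz/z = sqrt((ux/x)^2 + (uy/y)^2)
Relative uncertainties: ux/x = 4.57/98.5 = 0.046396
uy/y = 0.95/38.1 = 0.024934
z = 98.5 * 38.1 = 3752.9
uz = 3752.9 * sqrt(0.046396^2 + 0.024934^2) = 197.669

197.669


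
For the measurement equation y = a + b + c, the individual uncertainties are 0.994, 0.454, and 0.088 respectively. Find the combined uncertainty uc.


For a sum of independent quantities, uc = sqrt(u1^2 + u2^2 + u3^2).
uc = sqrt(0.994^2 + 0.454^2 + 0.088^2)
uc = sqrt(0.988036 + 0.206116 + 0.007744)
uc = 1.0963

1.0963


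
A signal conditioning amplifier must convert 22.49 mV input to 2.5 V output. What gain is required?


Gain = Vout / Vin (converting to same units).
G = 2.5 V / 22.49 mV
G = 2500.0 mV / 22.49 mV
G = 111.16

111.16


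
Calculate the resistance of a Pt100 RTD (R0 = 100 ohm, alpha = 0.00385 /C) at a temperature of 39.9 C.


The RTD equation: Rt = R0 * (1 + alpha * T).
Rt = 100 * (1 + 0.00385 * 39.9)
Rt = 100 * (1 + 0.153615)
Rt = 100 * 1.153615
Rt = 115.362 ohm

115.362 ohm


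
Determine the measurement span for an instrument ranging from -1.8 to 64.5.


Span = upper range - lower range.
Span = 64.5 - (-1.8)
Span = 66.3

66.3


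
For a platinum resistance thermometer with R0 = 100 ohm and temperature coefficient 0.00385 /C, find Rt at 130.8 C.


The RTD equation: Rt = R0 * (1 + alpha * T).
Rt = 100 * (1 + 0.00385 * 130.8)
Rt = 100 * (1 + 0.50358)
Rt = 100 * 1.50358
Rt = 150.358 ohm

150.358 ohm


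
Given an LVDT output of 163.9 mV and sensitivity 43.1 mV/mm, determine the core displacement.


Displacement = Vout / sensitivity.
d = 163.9 / 43.1
d = 3.803 mm

3.803 mm


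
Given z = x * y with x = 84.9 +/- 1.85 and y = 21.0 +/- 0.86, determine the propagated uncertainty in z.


For a product z = x*y, the relative uncertainty is:
uz/z = sqrt((ux/x)^2 + (uy/y)^2)
Relative uncertainties: ux/x = 1.85/84.9 = 0.02179
uy/y = 0.86/21.0 = 0.040952
z = 84.9 * 21.0 = 1782.9
uz = 1782.9 * sqrt(0.02179^2 + 0.040952^2) = 82.707

82.707


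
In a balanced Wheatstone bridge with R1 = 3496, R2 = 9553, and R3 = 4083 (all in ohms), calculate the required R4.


At balance: R1*R4 = R2*R3, so R4 = R2*R3/R1.
R4 = 9553 * 4083 / 3496
R4 = 39004899 / 3496
R4 = 11157.01 ohm

11157.01 ohm


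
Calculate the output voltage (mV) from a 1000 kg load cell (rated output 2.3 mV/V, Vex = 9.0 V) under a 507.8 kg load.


Vout = rated_output * Vex * (load / capacity).
Vout = 2.3 * 9.0 * (507.8 / 1000)
Vout = 2.3 * 9.0 * 0.5078
Vout = 10.511 mV

10.511 mV


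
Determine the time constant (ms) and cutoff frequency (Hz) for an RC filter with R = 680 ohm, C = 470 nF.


Time constant: tau = R * C.
tau = 680 * 4.70e-07 = 0.0003196 s
tau = 0.3196 ms
Cutoff frequency: fc = 1 / (2*pi*R*C).
fc = 1 / (2*pi*0.0003196) = 497.98 Hz

tau = 0.3196 ms, fc = 497.98 Hz


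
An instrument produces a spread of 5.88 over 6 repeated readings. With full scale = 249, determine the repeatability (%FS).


Repeatability = (spread / full scale) * 100%.
R = (5.88 / 249) * 100
R = 2.361 %FS

2.361 %FS


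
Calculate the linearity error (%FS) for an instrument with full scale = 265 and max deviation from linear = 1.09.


Linearity error = (max deviation / full scale) * 100%.
Linearity = (1.09 / 265) * 100
Linearity = 0.411 %FS

0.411 %FS


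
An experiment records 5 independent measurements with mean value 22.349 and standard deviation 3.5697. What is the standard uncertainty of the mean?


The standard uncertainty for Type A evaluation is u = s / sqrt(n).
u = 3.5697 / sqrt(5)
u = 3.5697 / 2.2361
u = 1.5964

1.5964


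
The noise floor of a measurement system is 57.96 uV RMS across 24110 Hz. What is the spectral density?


Noise spectral density = Vrms / sqrt(BW).
NSD = 57.96 / sqrt(24110)
NSD = 57.96 / 155.274
NSD = 0.3733 uV/sqrt(Hz)

0.3733 uV/sqrt(Hz)


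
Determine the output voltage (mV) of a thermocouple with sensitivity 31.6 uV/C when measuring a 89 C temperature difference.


The thermocouple output V = sensitivity * dT.
V = 31.6 uV/C * 89 C
V = 2812.4 uV
V = 2.812 mV

2.812 mV


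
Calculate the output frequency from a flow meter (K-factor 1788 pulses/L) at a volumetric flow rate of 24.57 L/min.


Frequency = K * Q / 60 (converting L/min to L/s).
f = 1788 * 24.57 / 60
f = 43931.16 / 60
f = 732.19 Hz

732.19 Hz


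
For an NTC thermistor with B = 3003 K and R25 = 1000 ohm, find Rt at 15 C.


NTC thermistor equation: Rt = R25 * exp(B * (1/T - 1/T25)).
T in Kelvin: 288.15 K, T25 = 298.15 K
1/T - 1/T25 = 1/288.15 - 1/298.15 = 0.0001164
B * (1/T - 1/T25) = 3003 * 0.0001164 = 0.3495
Rt = 1000 * exp(0.3495) = 1418.4 ohm

1418.4 ohm


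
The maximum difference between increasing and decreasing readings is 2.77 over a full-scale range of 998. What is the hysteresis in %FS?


Hysteresis = (max difference / full scale) * 100%.
H = (2.77 / 998) * 100
H = 0.278 %FS

0.278 %FS


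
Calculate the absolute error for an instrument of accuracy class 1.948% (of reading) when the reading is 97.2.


Absolute error = (accuracy% / 100) * reading.
Error = (1.948 / 100) * 97.2
Error = 0.01948 * 97.2
Error = 1.8935

1.8935


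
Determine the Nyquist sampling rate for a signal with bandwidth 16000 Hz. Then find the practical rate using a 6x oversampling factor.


By Nyquist theorem, fs_min = 2 * fmax.
fs_min = 2 * 16000 = 32000 Hz
Practical rate = 6 * fs_min = 6 * 32000 = 192000 Hz

fs_min = 32000 Hz, fs_practical = 192000 Hz


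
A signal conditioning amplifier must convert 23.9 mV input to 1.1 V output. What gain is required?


Gain = Vout / Vin (converting to same units).
G = 1.1 V / 23.9 mV
G = 1100.0 mV / 23.9 mV
G = 46.03

46.03


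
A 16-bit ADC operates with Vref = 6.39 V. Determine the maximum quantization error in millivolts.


The maximum quantization error is +/- LSB/2.
LSB = Vref / 2^n = 6.39 / 65536 = 9.75e-05 V
Max error = LSB / 2 = 9.75e-05 / 2 = 4.875e-05 V
Max error = 0.0488 mV

0.0488 mV


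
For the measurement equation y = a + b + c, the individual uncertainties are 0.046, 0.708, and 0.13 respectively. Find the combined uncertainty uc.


For a sum of independent quantities, uc = sqrt(u1^2 + u2^2 + u3^2).
uc = sqrt(0.046^2 + 0.708^2 + 0.13^2)
uc = sqrt(0.002116 + 0.501264 + 0.0169)
uc = 0.7213

0.7213


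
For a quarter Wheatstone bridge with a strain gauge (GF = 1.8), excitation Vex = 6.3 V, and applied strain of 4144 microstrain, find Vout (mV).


Quarter bridge output: Vout = (GF * epsilon * Vex) / 4.
Vout = (1.8 * 4144e-6 * 6.3) / 4
Vout = 0.04699296 / 4 V
Vout = 0.01174824 V = 11.7482 mV

11.7482 mV


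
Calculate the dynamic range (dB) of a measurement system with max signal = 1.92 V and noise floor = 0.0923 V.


Dynamic range = 20 * log10(Vmax / Vnoise).
DR = 20 * log10(1.92 / 0.0923)
DR = 20 * log10(20.8)
DR = 26.36 dB

26.36 dB


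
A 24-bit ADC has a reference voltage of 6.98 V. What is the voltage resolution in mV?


The resolution (LSB) of an ADC is Vref / 2^n.
LSB = 6.98 / 2^24
LSB = 6.98 / 16777216
LSB = 4.2e-07 V = 0.00041604 mV

0.00041604 mV


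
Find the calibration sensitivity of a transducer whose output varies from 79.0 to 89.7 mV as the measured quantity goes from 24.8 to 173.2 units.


Sensitivity = (y2 - y1) / (x2 - x1).
S = (89.7 - 79.0) / (173.2 - 24.8)
S = 10.7 / 148.4
S = 0.0721 mV/unit

0.0721 mV/unit


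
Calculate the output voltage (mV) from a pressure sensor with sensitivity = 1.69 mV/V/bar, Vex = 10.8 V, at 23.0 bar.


Output = sensitivity * Vex * P.
Vout = 1.69 * 10.8 * 23.0
Vout = 18.252 * 23.0
Vout = 419.8 mV

419.8 mV


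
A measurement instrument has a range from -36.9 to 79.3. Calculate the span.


Span = upper range - lower range.
Span = 79.3 - (-36.9)
Span = 116.2

116.2


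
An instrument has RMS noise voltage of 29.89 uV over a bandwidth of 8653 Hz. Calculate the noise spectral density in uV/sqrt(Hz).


Noise spectral density = Vrms / sqrt(BW).
NSD = 29.89 / sqrt(8653)
NSD = 29.89 / 93.0215
NSD = 0.3213 uV/sqrt(Hz)

0.3213 uV/sqrt(Hz)


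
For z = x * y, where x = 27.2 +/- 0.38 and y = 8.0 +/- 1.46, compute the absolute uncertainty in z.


For a product z = x*y, the relative uncertainty is:
uz/z = sqrt((ux/x)^2 + (uy/y)^2)
Relative uncertainties: ux/x = 0.38/27.2 = 0.013971
uy/y = 1.46/8.0 = 0.1825
z = 27.2 * 8.0 = 217.6
uz = 217.6 * sqrt(0.013971^2 + 0.1825^2) = 39.828

39.828


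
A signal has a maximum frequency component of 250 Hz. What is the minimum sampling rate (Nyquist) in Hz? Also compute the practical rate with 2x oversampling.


By Nyquist theorem, fs_min = 2 * fmax.
fs_min = 2 * 250 = 500 Hz
Practical rate = 2 * fs_min = 2 * 500 = 1000 Hz

fs_min = 500 Hz, fs_practical = 1000 Hz


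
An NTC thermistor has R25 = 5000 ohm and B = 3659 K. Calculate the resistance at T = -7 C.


NTC thermistor equation: Rt = R25 * exp(B * (1/T - 1/T25)).
T in Kelvin: 266.15 K, T25 = 298.15 K
1/T - 1/T25 = 1/266.15 - 1/298.15 = 0.00040326
B * (1/T - 1/T25) = 3659 * 0.00040326 = 1.4755
Rt = 5000 * exp(1.4755) = 21867.0 ohm

21867.0 ohm


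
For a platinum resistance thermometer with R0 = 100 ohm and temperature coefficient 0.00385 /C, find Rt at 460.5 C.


The RTD equation: Rt = R0 * (1 + alpha * T).
Rt = 100 * (1 + 0.00385 * 460.5)
Rt = 100 * (1 + 1.772925)
Rt = 100 * 2.772925
Rt = 277.292 ohm

277.292 ohm


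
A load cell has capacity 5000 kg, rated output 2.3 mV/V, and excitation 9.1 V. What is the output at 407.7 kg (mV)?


Vout = rated_output * Vex * (load / capacity).
Vout = 2.3 * 9.1 * (407.7 / 5000)
Vout = 2.3 * 9.1 * 0.08154
Vout = 1.707 mV

1.707 mV


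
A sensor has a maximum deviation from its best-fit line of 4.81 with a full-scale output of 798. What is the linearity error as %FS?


Linearity error = (max deviation / full scale) * 100%.
Linearity = (4.81 / 798) * 100
Linearity = 0.603 %FS

0.603 %FS


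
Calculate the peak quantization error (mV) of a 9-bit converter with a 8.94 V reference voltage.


The maximum quantization error is +/- LSB/2.
LSB = Vref / 2^n = 8.94 / 512 = 0.01746094 V
Max error = LSB / 2 = 0.01746094 / 2 = 0.00873047 V
Max error = 8.7305 mV

8.7305 mV


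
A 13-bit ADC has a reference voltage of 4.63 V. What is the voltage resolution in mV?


The resolution (LSB) of an ADC is Vref / 2^n.
LSB = 4.63 / 2^13
LSB = 4.63 / 8192
LSB = 0.00056519 V = 0.56518555 mV

0.56518555 mV


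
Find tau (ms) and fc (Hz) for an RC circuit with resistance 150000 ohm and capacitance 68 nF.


Time constant: tau = R * C.
tau = 150000 * 6.80e-08 = 0.0102 s
tau = 10.2 ms
Cutoff frequency: fc = 1 / (2*pi*R*C).
fc = 1 / (2*pi*0.0102) = 15.6 Hz

tau = 10.2 ms, fc = 15.6 Hz


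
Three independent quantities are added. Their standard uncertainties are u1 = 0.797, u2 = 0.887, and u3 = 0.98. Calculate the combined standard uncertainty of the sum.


For a sum of independent quantities, uc = sqrt(u1^2 + u2^2 + u3^2).
uc = sqrt(0.797^2 + 0.887^2 + 0.98^2)
uc = sqrt(0.635209 + 0.786769 + 0.9604)
uc = 1.5435

1.5435


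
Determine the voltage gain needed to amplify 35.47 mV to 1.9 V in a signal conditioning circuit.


Gain = Vout / Vin (converting to same units).
G = 1.9 V / 35.47 mV
G = 1900.0 mV / 35.47 mV
G = 53.57

53.57


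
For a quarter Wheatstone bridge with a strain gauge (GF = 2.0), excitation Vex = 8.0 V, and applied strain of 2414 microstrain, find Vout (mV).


Quarter bridge output: Vout = (GF * epsilon * Vex) / 4.
Vout = (2.0 * 2414e-6 * 8.0) / 4
Vout = 0.038624 / 4 V
Vout = 0.009656 V = 9.656 mV

9.656 mV


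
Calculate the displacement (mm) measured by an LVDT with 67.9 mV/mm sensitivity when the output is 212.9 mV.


Displacement = Vout / sensitivity.
d = 212.9 / 67.9
d = 3.135 mm

3.135 mm


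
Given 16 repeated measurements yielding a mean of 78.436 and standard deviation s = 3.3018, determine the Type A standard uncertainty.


The standard uncertainty for Type A evaluation is u = s / sqrt(n).
u = 3.3018 / sqrt(16)
u = 3.3018 / 4.0
u = 0.8255

0.8255


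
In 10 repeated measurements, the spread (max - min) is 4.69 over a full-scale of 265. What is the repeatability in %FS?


Repeatability = (spread / full scale) * 100%.
R = (4.69 / 265) * 100
R = 1.77 %FS

1.77 %FS


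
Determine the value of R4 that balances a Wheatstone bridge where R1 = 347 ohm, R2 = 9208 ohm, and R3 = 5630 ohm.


At balance: R1*R4 = R2*R3, so R4 = R2*R3/R1.
R4 = 9208 * 5630 / 347
R4 = 51841040 / 347
R4 = 149397.81 ohm

149397.81 ohm


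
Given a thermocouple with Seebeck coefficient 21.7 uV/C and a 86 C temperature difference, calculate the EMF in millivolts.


The thermocouple output V = sensitivity * dT.
V = 21.7 uV/C * 86 C
V = 1866.2 uV
V = 1.866 mV

1.866 mV


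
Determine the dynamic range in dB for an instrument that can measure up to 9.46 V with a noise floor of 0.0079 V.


Dynamic range = 20 * log10(Vmax / Vnoise).
DR = 20 * log10(9.46 / 0.0079)
DR = 20 * log10(1197.47)
DR = 61.57 dB

61.57 dB


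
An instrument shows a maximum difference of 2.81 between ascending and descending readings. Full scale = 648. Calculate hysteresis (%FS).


Hysteresis = (max difference / full scale) * 100%.
H = (2.81 / 648) * 100
H = 0.434 %FS

0.434 %FS


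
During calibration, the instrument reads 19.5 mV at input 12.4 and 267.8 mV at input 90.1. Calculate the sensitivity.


Sensitivity = (y2 - y1) / (x2 - x1).
S = (267.8 - 19.5) / (90.1 - 12.4)
S = 248.3 / 77.7
S = 3.1956 mV/unit

3.1956 mV/unit


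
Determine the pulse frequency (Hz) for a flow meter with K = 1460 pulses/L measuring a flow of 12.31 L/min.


Frequency = K * Q / 60 (converting L/min to L/s).
f = 1460 * 12.31 / 60
f = 17972.6 / 60
f = 299.54 Hz

299.54 Hz


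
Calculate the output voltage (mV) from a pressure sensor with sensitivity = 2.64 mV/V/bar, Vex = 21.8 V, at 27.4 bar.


Output = sensitivity * Vex * P.
Vout = 2.64 * 21.8 * 27.4
Vout = 57.552 * 27.4
Vout = 1576.92 mV

1576.92 mV


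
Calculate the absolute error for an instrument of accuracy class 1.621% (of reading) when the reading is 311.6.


Absolute error = (accuracy% / 100) * reading.
Error = (1.621 / 100) * 311.6
Error = 0.01621 * 311.6
Error = 5.051

5.051


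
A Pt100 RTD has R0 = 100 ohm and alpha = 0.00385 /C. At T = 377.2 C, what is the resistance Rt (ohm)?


The RTD equation: Rt = R0 * (1 + alpha * T).
Rt = 100 * (1 + 0.00385 * 377.2)
Rt = 100 * (1 + 1.45222)
Rt = 100 * 2.45222
Rt = 245.222 ohm

245.222 ohm


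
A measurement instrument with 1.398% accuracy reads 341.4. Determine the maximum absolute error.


Absolute error = (accuracy% / 100) * reading.
Error = (1.398 / 100) * 341.4
Error = 0.01398 * 341.4
Error = 4.7728

4.7728


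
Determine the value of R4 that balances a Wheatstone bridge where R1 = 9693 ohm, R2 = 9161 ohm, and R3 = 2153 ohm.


At balance: R1*R4 = R2*R3, so R4 = R2*R3/R1.
R4 = 9161 * 2153 / 9693
R4 = 19723633 / 9693
R4 = 2034.83 ohm

2034.83 ohm


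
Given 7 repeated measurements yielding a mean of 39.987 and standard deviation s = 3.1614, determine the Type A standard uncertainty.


The standard uncertainty for Type A evaluation is u = s / sqrt(n).
u = 3.1614 / sqrt(7)
u = 3.1614 / 2.6458
u = 1.1949

1.1949


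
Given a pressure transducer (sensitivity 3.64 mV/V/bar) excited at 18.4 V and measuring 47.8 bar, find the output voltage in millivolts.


Output = sensitivity * Vex * P.
Vout = 3.64 * 18.4 * 47.8
Vout = 66.976 * 47.8
Vout = 3201.45 mV

3201.45 mV


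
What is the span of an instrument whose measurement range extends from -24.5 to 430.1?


Span = upper range - lower range.
Span = 430.1 - (-24.5)
Span = 454.6

454.6


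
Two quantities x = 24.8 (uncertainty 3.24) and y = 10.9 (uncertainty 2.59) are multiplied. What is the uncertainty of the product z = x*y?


For a product z = x*y, the relative uncertainty is:
uz/z = sqrt((ux/x)^2 + (uy/y)^2)
Relative uncertainties: ux/x = 3.24/24.8 = 0.130645
uy/y = 2.59/10.9 = 0.237615
z = 24.8 * 10.9 = 270.3
uz = 270.3 * sqrt(0.130645^2 + 0.237615^2) = 73.301

73.301


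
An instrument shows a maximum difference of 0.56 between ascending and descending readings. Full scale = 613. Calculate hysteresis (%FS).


Hysteresis = (max difference / full scale) * 100%.
H = (0.56 / 613) * 100
H = 0.091 %FS

0.091 %FS


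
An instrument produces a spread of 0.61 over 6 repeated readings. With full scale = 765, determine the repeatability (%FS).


Repeatability = (spread / full scale) * 100%.
R = (0.61 / 765) * 100
R = 0.08 %FS

0.08 %FS


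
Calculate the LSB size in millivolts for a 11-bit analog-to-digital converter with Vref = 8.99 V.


The resolution (LSB) of an ADC is Vref / 2^n.
LSB = 8.99 / 2^11
LSB = 8.99 / 2048
LSB = 0.00438965 V = 4.38964844 mV

4.38964844 mV


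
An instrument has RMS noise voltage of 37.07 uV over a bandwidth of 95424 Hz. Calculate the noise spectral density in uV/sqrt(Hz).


Noise spectral density = Vrms / sqrt(BW).
NSD = 37.07 / sqrt(95424)
NSD = 37.07 / 308.9078
NSD = 0.12 uV/sqrt(Hz)

0.12 uV/sqrt(Hz)


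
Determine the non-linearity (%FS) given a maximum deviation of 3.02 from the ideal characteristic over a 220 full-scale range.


Linearity error = (max deviation / full scale) * 100%.
Linearity = (3.02 / 220) * 100
Linearity = 1.373 %FS

1.373 %FS


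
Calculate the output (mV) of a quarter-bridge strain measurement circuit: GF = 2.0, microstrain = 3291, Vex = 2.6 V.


Quarter bridge output: Vout = (GF * epsilon * Vex) / 4.
Vout = (2.0 * 3291e-6 * 2.6) / 4
Vout = 0.0171132 / 4 V
Vout = 0.0042783 V = 4.2783 mV

4.2783 mV


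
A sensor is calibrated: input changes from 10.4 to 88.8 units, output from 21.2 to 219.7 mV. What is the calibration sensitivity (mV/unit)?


Sensitivity = (y2 - y1) / (x2 - x1).
S = (219.7 - 21.2) / (88.8 - 10.4)
S = 198.5 / 78.4
S = 2.5319 mV/unit

2.5319 mV/unit


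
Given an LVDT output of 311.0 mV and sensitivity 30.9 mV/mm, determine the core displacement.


Displacement = Vout / sensitivity.
d = 311.0 / 30.9
d = 10.065 mm

10.065 mm


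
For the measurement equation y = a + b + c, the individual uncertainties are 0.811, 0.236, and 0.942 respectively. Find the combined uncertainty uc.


For a sum of independent quantities, uc = sqrt(u1^2 + u2^2 + u3^2).
uc = sqrt(0.811^2 + 0.236^2 + 0.942^2)
uc = sqrt(0.657721 + 0.055696 + 0.887364)
uc = 1.2652

1.2652


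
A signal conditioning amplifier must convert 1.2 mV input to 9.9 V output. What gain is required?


Gain = Vout / Vin (converting to same units).
G = 9.9 V / 1.2 mV
G = 9900.0 mV / 1.2 mV
G = 8250.0

8250.0


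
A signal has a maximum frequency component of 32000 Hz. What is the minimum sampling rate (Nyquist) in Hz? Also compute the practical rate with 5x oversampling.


By Nyquist theorem, fs_min = 2 * fmax.
fs_min = 2 * 32000 = 64000 Hz
Practical rate = 5 * fs_min = 5 * 64000 = 320000 Hz

fs_min = 64000 Hz, fs_practical = 320000 Hz


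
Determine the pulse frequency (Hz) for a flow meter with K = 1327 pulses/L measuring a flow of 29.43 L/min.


Frequency = K * Q / 60 (converting L/min to L/s).
f = 1327 * 29.43 / 60
f = 39053.61 / 60
f = 650.89 Hz

650.89 Hz


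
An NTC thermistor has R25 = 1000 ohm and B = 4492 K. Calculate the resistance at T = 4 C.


NTC thermistor equation: Rt = R25 * exp(B * (1/T - 1/T25)).
T in Kelvin: 277.15 K, T25 = 298.15 K
1/T - 1/T25 = 1/277.15 - 1/298.15 = 0.00025414
B * (1/T - 1/T25) = 4492 * 0.00025414 = 1.1416
Rt = 1000 * exp(1.1416) = 3131.7 ohm

3131.7 ohm


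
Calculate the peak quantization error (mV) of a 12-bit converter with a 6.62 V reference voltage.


The maximum quantization error is +/- LSB/2.
LSB = Vref / 2^n = 6.62 / 4096 = 0.00161621 V
Max error = LSB / 2 = 0.00161621 / 2 = 0.00080811 V
Max error = 0.8081 mV

0.8081 mV


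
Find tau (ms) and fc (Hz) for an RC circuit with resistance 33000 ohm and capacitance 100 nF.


Time constant: tau = R * C.
tau = 33000 * 1.00e-07 = 0.0033 s
tau = 3.3 ms
Cutoff frequency: fc = 1 / (2*pi*R*C).
fc = 1 / (2*pi*0.0033) = 48.23 Hz

tau = 3.3 ms, fc = 48.23 Hz


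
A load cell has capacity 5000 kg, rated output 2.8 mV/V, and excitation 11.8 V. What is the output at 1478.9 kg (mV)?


Vout = rated_output * Vex * (load / capacity).
Vout = 2.8 * 11.8 * (1478.9 / 5000)
Vout = 2.8 * 11.8 * 0.29578
Vout = 9.773 mV

9.773 mV


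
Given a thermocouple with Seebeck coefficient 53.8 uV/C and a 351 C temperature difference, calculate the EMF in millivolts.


The thermocouple output V = sensitivity * dT.
V = 53.8 uV/C * 351 C
V = 18883.8 uV
V = 18.884 mV

18.884 mV


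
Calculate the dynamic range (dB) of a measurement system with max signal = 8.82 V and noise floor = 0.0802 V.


Dynamic range = 20 * log10(Vmax / Vnoise).
DR = 20 * log10(8.82 / 0.0802)
DR = 20 * log10(109.98)
DR = 40.83 dB

40.83 dB


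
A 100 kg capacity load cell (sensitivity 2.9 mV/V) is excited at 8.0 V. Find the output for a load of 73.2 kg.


Vout = rated_output * Vex * (load / capacity).
Vout = 2.9 * 8.0 * (73.2 / 100)
Vout = 2.9 * 8.0 * 0.732
Vout = 16.982 mV

16.982 mV


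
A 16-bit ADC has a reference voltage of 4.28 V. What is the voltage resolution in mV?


The resolution (LSB) of an ADC is Vref / 2^n.
LSB = 4.28 / 2^16
LSB = 4.28 / 65536
LSB = 6.531e-05 V = 0.06530762 mV

0.06530762 mV


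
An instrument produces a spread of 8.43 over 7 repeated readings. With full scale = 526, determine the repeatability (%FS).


Repeatability = (spread / full scale) * 100%.
R = (8.43 / 526) * 100
R = 1.603 %FS

1.603 %FS


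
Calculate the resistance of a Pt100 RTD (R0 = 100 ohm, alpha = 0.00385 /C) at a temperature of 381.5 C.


The RTD equation: Rt = R0 * (1 + alpha * T).
Rt = 100 * (1 + 0.00385 * 381.5)
Rt = 100 * (1 + 1.468775)
Rt = 100 * 2.468775
Rt = 246.877 ohm

246.877 ohm


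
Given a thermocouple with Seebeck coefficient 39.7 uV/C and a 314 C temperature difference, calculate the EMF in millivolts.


The thermocouple output V = sensitivity * dT.
V = 39.7 uV/C * 314 C
V = 12465.8 uV
V = 12.466 mV

12.466 mV


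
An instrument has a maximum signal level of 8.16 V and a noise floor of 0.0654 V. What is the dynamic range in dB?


Dynamic range = 20 * log10(Vmax / Vnoise).
DR = 20 * log10(8.16 / 0.0654)
DR = 20 * log10(124.77)
DR = 41.92 dB

41.92 dB


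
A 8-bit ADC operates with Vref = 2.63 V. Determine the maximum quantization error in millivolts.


The maximum quantization error is +/- LSB/2.
LSB = Vref / 2^n = 2.63 / 256 = 0.01027344 V
Max error = LSB / 2 = 0.01027344 / 2 = 0.00513672 V
Max error = 5.1367 mV

5.1367 mV


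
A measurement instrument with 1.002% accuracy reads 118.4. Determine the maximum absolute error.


Absolute error = (accuracy% / 100) * reading.
Error = (1.002 / 100) * 118.4
Error = 0.01002 * 118.4
Error = 1.1864

1.1864


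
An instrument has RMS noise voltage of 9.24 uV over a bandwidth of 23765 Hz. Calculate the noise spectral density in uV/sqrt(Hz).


Noise spectral density = Vrms / sqrt(BW).
NSD = 9.24 / sqrt(23765)
NSD = 9.24 / 154.159
NSD = 0.0599 uV/sqrt(Hz)

0.0599 uV/sqrt(Hz)


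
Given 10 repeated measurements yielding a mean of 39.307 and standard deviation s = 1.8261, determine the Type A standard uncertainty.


The standard uncertainty for Type A evaluation is u = s / sqrt(n).
u = 1.8261 / sqrt(10)
u = 1.8261 / 3.1623
u = 0.5775

0.5775


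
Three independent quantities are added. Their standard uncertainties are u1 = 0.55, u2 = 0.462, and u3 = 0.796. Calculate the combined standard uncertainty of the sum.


For a sum of independent quantities, uc = sqrt(u1^2 + u2^2 + u3^2).
uc = sqrt(0.55^2 + 0.462^2 + 0.796^2)
uc = sqrt(0.3025 + 0.213444 + 0.633616)
uc = 1.0722

1.0722


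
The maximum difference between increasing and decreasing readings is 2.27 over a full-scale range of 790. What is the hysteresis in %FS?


Hysteresis = (max difference / full scale) * 100%.
H = (2.27 / 790) * 100
H = 0.287 %FS

0.287 %FS


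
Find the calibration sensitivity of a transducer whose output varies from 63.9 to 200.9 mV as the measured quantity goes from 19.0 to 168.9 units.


Sensitivity = (y2 - y1) / (x2 - x1).
S = (200.9 - 63.9) / (168.9 - 19.0)
S = 137.0 / 149.9
S = 0.9139 mV/unit

0.9139 mV/unit


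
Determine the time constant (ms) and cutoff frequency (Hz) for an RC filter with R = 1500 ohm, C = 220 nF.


Time constant: tau = R * C.
tau = 1500 * 2.20e-07 = 0.00033 s
tau = 0.33 ms
Cutoff frequency: fc = 1 / (2*pi*R*C).
fc = 1 / (2*pi*0.00033) = 482.29 Hz

tau = 0.33 ms, fc = 482.29 Hz


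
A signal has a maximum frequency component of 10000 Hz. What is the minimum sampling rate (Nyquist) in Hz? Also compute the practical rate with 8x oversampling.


By Nyquist theorem, fs_min = 2 * fmax.
fs_min = 2 * 10000 = 20000 Hz
Practical rate = 8 * fs_min = 8 * 20000 = 160000 Hz

fs_min = 20000 Hz, fs_practical = 160000 Hz


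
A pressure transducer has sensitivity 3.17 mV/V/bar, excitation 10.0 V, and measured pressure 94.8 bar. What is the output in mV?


Output = sensitivity * Vex * P.
Vout = 3.17 * 10.0 * 94.8
Vout = 31.7 * 94.8
Vout = 3005.16 mV

3005.16 mV


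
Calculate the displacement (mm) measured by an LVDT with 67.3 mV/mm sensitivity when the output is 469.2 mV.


Displacement = Vout / sensitivity.
d = 469.2 / 67.3
d = 6.972 mm

6.972 mm


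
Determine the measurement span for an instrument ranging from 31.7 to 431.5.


Span = upper range - lower range.
Span = 431.5 - (31.7)
Span = 399.8

399.8


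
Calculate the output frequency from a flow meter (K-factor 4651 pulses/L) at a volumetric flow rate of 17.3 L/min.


Frequency = K * Q / 60 (converting L/min to L/s).
f = 4651 * 17.3 / 60
f = 80462.3 / 60
f = 1341.04 Hz

1341.04 Hz


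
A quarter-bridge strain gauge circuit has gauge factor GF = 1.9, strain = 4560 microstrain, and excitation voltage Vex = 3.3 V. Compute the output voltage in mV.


Quarter bridge output: Vout = (GF * epsilon * Vex) / 4.
Vout = (1.9 * 4560e-6 * 3.3) / 4
Vout = 0.0285912 / 4 V
Vout = 0.0071478 V = 7.1478 mV

7.1478 mV


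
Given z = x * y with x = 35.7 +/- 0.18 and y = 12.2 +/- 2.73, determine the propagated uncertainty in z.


For a product z = x*y, the relative uncertainty is:
uz/z = sqrt((ux/x)^2 + (uy/y)^2)
Relative uncertainties: ux/x = 0.18/35.7 = 0.005042
uy/y = 2.73/12.2 = 0.22377
z = 35.7 * 12.2 = 435.5
uz = 435.5 * sqrt(0.005042^2 + 0.22377^2) = 97.486

97.486


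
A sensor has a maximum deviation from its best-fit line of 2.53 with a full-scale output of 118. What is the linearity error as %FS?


Linearity error = (max deviation / full scale) * 100%.
Linearity = (2.53 / 118) * 100
Linearity = 2.144 %FS

2.144 %FS


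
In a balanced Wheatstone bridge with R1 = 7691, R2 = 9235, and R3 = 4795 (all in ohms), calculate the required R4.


At balance: R1*R4 = R2*R3, so R4 = R2*R3/R1.
R4 = 9235 * 4795 / 7691
R4 = 44281825 / 7691
R4 = 5757.62 ohm

5757.62 ohm


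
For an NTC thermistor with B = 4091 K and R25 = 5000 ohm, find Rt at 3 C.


NTC thermistor equation: Rt = R25 * exp(B * (1/T - 1/T25)).
T in Kelvin: 276.15 K, T25 = 298.15 K
1/T - 1/T25 = 1/276.15 - 1/298.15 = 0.0002672
B * (1/T - 1/T25) = 4091 * 0.0002672 = 1.0931
Rt = 5000 * exp(1.0931) = 14918.0 ohm

14918.0 ohm


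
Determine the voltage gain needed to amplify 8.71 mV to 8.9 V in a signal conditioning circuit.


Gain = Vout / Vin (converting to same units).
G = 8.9 V / 8.71 mV
G = 8900.0 mV / 8.71 mV
G = 1021.81

1021.81


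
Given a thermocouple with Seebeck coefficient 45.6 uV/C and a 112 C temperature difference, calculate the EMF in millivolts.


The thermocouple output V = sensitivity * dT.
V = 45.6 uV/C * 112 C
V = 5107.2 uV
V = 5.107 mV

5.107 mV


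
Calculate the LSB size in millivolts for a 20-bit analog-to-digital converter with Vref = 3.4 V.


The resolution (LSB) of an ADC is Vref / 2^n.
LSB = 3.4 / 2^20
LSB = 3.4 / 1048576
LSB = 3.24e-06 V = 0.00324249 mV

0.00324249 mV


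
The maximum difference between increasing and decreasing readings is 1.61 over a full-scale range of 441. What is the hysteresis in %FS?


Hysteresis = (max difference / full scale) * 100%.
H = (1.61 / 441) * 100
H = 0.365 %FS

0.365 %FS
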